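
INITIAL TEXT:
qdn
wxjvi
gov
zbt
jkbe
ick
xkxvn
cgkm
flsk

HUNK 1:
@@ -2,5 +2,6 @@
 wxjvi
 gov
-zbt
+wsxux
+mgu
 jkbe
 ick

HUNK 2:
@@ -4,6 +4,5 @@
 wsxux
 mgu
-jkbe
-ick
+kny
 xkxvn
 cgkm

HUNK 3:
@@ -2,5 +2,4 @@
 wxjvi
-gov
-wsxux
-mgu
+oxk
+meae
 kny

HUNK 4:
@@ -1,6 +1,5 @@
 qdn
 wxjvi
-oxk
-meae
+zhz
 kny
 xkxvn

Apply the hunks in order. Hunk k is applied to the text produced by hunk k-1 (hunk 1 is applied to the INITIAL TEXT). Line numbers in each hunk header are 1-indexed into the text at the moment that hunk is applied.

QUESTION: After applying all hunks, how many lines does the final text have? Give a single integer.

Answer: 7

Derivation:
Hunk 1: at line 2 remove [zbt] add [wsxux,mgu] -> 10 lines: qdn wxjvi gov wsxux mgu jkbe ick xkxvn cgkm flsk
Hunk 2: at line 4 remove [jkbe,ick] add [kny] -> 9 lines: qdn wxjvi gov wsxux mgu kny xkxvn cgkm flsk
Hunk 3: at line 2 remove [gov,wsxux,mgu] add [oxk,meae] -> 8 lines: qdn wxjvi oxk meae kny xkxvn cgkm flsk
Hunk 4: at line 1 remove [oxk,meae] add [zhz] -> 7 lines: qdn wxjvi zhz kny xkxvn cgkm flsk
Final line count: 7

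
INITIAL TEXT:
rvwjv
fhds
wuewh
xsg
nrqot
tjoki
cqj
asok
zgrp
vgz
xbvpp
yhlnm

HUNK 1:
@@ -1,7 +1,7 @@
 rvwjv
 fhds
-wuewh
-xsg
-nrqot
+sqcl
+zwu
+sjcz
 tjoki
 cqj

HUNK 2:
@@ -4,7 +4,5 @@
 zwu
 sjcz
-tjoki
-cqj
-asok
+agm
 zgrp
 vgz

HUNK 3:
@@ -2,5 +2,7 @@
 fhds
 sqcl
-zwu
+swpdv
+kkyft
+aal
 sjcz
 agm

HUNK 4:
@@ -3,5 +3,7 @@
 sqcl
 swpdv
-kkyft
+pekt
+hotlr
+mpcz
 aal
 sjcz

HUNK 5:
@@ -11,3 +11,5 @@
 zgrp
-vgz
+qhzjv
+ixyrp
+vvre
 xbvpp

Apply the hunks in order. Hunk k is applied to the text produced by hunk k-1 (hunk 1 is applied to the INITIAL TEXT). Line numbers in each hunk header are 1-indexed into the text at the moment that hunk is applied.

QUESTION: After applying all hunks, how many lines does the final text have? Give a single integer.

Hunk 1: at line 1 remove [wuewh,xsg,nrqot] add [sqcl,zwu,sjcz] -> 12 lines: rvwjv fhds sqcl zwu sjcz tjoki cqj asok zgrp vgz xbvpp yhlnm
Hunk 2: at line 4 remove [tjoki,cqj,asok] add [agm] -> 10 lines: rvwjv fhds sqcl zwu sjcz agm zgrp vgz xbvpp yhlnm
Hunk 3: at line 2 remove [zwu] add [swpdv,kkyft,aal] -> 12 lines: rvwjv fhds sqcl swpdv kkyft aal sjcz agm zgrp vgz xbvpp yhlnm
Hunk 4: at line 3 remove [kkyft] add [pekt,hotlr,mpcz] -> 14 lines: rvwjv fhds sqcl swpdv pekt hotlr mpcz aal sjcz agm zgrp vgz xbvpp yhlnm
Hunk 5: at line 11 remove [vgz] add [qhzjv,ixyrp,vvre] -> 16 lines: rvwjv fhds sqcl swpdv pekt hotlr mpcz aal sjcz agm zgrp qhzjv ixyrp vvre xbvpp yhlnm
Final line count: 16

Answer: 16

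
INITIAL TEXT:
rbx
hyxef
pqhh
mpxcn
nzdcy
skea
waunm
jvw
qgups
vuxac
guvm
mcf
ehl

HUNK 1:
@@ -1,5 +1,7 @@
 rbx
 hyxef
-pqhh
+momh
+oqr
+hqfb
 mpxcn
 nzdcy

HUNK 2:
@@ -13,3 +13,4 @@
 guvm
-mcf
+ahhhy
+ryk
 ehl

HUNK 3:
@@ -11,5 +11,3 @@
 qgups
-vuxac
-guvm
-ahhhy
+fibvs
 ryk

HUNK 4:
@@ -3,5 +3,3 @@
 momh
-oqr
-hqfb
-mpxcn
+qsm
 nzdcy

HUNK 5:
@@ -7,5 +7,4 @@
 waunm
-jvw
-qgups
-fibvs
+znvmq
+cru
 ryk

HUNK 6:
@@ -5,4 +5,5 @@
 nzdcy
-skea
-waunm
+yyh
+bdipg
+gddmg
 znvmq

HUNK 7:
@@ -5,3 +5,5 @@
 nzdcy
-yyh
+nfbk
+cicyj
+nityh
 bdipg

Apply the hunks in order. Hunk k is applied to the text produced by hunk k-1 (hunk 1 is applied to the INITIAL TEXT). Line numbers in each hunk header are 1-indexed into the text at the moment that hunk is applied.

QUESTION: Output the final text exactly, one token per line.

Hunk 1: at line 1 remove [pqhh] add [momh,oqr,hqfb] -> 15 lines: rbx hyxef momh oqr hqfb mpxcn nzdcy skea waunm jvw qgups vuxac guvm mcf ehl
Hunk 2: at line 13 remove [mcf] add [ahhhy,ryk] -> 16 lines: rbx hyxef momh oqr hqfb mpxcn nzdcy skea waunm jvw qgups vuxac guvm ahhhy ryk ehl
Hunk 3: at line 11 remove [vuxac,guvm,ahhhy] add [fibvs] -> 14 lines: rbx hyxef momh oqr hqfb mpxcn nzdcy skea waunm jvw qgups fibvs ryk ehl
Hunk 4: at line 3 remove [oqr,hqfb,mpxcn] add [qsm] -> 12 lines: rbx hyxef momh qsm nzdcy skea waunm jvw qgups fibvs ryk ehl
Hunk 5: at line 7 remove [jvw,qgups,fibvs] add [znvmq,cru] -> 11 lines: rbx hyxef momh qsm nzdcy skea waunm znvmq cru ryk ehl
Hunk 6: at line 5 remove [skea,waunm] add [yyh,bdipg,gddmg] -> 12 lines: rbx hyxef momh qsm nzdcy yyh bdipg gddmg znvmq cru ryk ehl
Hunk 7: at line 5 remove [yyh] add [nfbk,cicyj,nityh] -> 14 lines: rbx hyxef momh qsm nzdcy nfbk cicyj nityh bdipg gddmg znvmq cru ryk ehl

Answer: rbx
hyxef
momh
qsm
nzdcy
nfbk
cicyj
nityh
bdipg
gddmg
znvmq
cru
ryk
ehl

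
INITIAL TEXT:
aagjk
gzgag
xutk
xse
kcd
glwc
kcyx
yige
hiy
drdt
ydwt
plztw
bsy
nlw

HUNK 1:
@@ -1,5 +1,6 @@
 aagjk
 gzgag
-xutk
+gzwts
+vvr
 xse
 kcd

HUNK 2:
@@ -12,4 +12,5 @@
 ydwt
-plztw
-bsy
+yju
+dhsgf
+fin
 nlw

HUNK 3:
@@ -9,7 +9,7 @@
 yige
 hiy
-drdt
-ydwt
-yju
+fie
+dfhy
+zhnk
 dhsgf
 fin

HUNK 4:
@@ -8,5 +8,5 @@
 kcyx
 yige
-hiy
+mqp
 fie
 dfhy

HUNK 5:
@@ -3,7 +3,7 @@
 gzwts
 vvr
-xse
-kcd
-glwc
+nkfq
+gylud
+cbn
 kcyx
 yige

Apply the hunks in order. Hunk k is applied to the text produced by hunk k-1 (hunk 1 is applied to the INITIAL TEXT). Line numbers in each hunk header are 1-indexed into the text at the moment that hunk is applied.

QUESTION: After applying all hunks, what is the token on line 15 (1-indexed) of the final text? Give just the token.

Hunk 1: at line 1 remove [xutk] add [gzwts,vvr] -> 15 lines: aagjk gzgag gzwts vvr xse kcd glwc kcyx yige hiy drdt ydwt plztw bsy nlw
Hunk 2: at line 12 remove [plztw,bsy] add [yju,dhsgf,fin] -> 16 lines: aagjk gzgag gzwts vvr xse kcd glwc kcyx yige hiy drdt ydwt yju dhsgf fin nlw
Hunk 3: at line 9 remove [drdt,ydwt,yju] add [fie,dfhy,zhnk] -> 16 lines: aagjk gzgag gzwts vvr xse kcd glwc kcyx yige hiy fie dfhy zhnk dhsgf fin nlw
Hunk 4: at line 8 remove [hiy] add [mqp] -> 16 lines: aagjk gzgag gzwts vvr xse kcd glwc kcyx yige mqp fie dfhy zhnk dhsgf fin nlw
Hunk 5: at line 3 remove [xse,kcd,glwc] add [nkfq,gylud,cbn] -> 16 lines: aagjk gzgag gzwts vvr nkfq gylud cbn kcyx yige mqp fie dfhy zhnk dhsgf fin nlw
Final line 15: fin

Answer: fin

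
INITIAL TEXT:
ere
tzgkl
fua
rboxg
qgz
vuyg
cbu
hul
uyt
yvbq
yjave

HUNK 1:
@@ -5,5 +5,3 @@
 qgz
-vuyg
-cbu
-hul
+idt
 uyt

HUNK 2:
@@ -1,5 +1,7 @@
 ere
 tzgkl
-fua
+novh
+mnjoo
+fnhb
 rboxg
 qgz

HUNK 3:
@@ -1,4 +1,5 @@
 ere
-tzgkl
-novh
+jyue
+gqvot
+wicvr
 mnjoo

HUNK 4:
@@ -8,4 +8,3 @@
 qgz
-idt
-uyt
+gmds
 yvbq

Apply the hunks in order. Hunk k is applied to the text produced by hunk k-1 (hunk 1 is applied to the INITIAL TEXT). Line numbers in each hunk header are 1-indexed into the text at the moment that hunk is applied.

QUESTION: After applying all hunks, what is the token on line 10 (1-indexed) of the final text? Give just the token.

Hunk 1: at line 5 remove [vuyg,cbu,hul] add [idt] -> 9 lines: ere tzgkl fua rboxg qgz idt uyt yvbq yjave
Hunk 2: at line 1 remove [fua] add [novh,mnjoo,fnhb] -> 11 lines: ere tzgkl novh mnjoo fnhb rboxg qgz idt uyt yvbq yjave
Hunk 3: at line 1 remove [tzgkl,novh] add [jyue,gqvot,wicvr] -> 12 lines: ere jyue gqvot wicvr mnjoo fnhb rboxg qgz idt uyt yvbq yjave
Hunk 4: at line 8 remove [idt,uyt] add [gmds] -> 11 lines: ere jyue gqvot wicvr mnjoo fnhb rboxg qgz gmds yvbq yjave
Final line 10: yvbq

Answer: yvbq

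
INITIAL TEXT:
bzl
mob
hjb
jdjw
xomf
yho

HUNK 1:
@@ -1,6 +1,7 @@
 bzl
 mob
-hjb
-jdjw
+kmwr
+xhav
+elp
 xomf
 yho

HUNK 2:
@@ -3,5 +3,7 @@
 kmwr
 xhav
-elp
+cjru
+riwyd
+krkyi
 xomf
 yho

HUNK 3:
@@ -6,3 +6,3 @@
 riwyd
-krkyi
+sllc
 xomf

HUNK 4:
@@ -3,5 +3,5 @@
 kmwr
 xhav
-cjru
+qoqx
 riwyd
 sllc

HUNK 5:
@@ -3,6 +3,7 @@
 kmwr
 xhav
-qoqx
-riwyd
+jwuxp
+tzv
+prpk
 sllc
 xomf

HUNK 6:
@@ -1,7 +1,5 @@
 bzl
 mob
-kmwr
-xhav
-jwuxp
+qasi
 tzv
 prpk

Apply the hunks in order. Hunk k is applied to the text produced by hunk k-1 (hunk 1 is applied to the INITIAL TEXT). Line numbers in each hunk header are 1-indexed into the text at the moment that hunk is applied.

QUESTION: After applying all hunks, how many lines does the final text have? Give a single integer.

Hunk 1: at line 1 remove [hjb,jdjw] add [kmwr,xhav,elp] -> 7 lines: bzl mob kmwr xhav elp xomf yho
Hunk 2: at line 3 remove [elp] add [cjru,riwyd,krkyi] -> 9 lines: bzl mob kmwr xhav cjru riwyd krkyi xomf yho
Hunk 3: at line 6 remove [krkyi] add [sllc] -> 9 lines: bzl mob kmwr xhav cjru riwyd sllc xomf yho
Hunk 4: at line 3 remove [cjru] add [qoqx] -> 9 lines: bzl mob kmwr xhav qoqx riwyd sllc xomf yho
Hunk 5: at line 3 remove [qoqx,riwyd] add [jwuxp,tzv,prpk] -> 10 lines: bzl mob kmwr xhav jwuxp tzv prpk sllc xomf yho
Hunk 6: at line 1 remove [kmwr,xhav,jwuxp] add [qasi] -> 8 lines: bzl mob qasi tzv prpk sllc xomf yho
Final line count: 8

Answer: 8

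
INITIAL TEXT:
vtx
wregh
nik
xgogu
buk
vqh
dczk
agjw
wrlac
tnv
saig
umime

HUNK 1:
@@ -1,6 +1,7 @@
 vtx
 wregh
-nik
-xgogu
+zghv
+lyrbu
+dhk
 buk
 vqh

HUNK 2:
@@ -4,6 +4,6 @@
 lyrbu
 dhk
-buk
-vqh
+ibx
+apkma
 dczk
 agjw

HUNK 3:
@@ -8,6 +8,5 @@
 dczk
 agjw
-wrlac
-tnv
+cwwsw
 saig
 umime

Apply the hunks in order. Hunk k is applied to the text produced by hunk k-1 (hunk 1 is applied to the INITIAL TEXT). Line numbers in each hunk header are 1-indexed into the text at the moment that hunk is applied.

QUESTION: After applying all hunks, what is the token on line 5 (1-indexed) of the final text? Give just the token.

Hunk 1: at line 1 remove [nik,xgogu] add [zghv,lyrbu,dhk] -> 13 lines: vtx wregh zghv lyrbu dhk buk vqh dczk agjw wrlac tnv saig umime
Hunk 2: at line 4 remove [buk,vqh] add [ibx,apkma] -> 13 lines: vtx wregh zghv lyrbu dhk ibx apkma dczk agjw wrlac tnv saig umime
Hunk 3: at line 8 remove [wrlac,tnv] add [cwwsw] -> 12 lines: vtx wregh zghv lyrbu dhk ibx apkma dczk agjw cwwsw saig umime
Final line 5: dhk

Answer: dhk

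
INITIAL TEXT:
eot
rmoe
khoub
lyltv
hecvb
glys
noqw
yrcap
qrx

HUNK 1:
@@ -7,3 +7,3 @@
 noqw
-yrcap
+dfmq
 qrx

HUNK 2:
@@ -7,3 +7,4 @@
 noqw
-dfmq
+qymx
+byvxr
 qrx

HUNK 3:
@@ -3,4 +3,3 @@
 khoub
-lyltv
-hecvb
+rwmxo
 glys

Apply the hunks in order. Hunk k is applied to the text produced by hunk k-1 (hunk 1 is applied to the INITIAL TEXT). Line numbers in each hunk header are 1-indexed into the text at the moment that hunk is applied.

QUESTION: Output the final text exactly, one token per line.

Answer: eot
rmoe
khoub
rwmxo
glys
noqw
qymx
byvxr
qrx

Derivation:
Hunk 1: at line 7 remove [yrcap] add [dfmq] -> 9 lines: eot rmoe khoub lyltv hecvb glys noqw dfmq qrx
Hunk 2: at line 7 remove [dfmq] add [qymx,byvxr] -> 10 lines: eot rmoe khoub lyltv hecvb glys noqw qymx byvxr qrx
Hunk 3: at line 3 remove [lyltv,hecvb] add [rwmxo] -> 9 lines: eot rmoe khoub rwmxo glys noqw qymx byvxr qrx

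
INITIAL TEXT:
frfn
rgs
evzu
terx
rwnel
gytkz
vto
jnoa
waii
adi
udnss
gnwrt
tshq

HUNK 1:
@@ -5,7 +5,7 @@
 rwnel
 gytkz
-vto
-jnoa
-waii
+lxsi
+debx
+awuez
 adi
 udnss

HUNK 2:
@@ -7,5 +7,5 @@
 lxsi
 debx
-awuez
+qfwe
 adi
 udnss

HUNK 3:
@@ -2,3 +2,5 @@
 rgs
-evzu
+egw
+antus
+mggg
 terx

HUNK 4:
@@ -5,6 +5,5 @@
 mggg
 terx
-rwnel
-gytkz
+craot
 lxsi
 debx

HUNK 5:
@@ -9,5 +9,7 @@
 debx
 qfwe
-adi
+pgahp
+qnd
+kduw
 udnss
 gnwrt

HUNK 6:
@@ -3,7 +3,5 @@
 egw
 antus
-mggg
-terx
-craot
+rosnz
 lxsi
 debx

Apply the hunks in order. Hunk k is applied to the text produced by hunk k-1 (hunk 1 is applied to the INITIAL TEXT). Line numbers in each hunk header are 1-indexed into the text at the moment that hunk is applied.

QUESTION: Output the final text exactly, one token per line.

Hunk 1: at line 5 remove [vto,jnoa,waii] add [lxsi,debx,awuez] -> 13 lines: frfn rgs evzu terx rwnel gytkz lxsi debx awuez adi udnss gnwrt tshq
Hunk 2: at line 7 remove [awuez] add [qfwe] -> 13 lines: frfn rgs evzu terx rwnel gytkz lxsi debx qfwe adi udnss gnwrt tshq
Hunk 3: at line 2 remove [evzu] add [egw,antus,mggg] -> 15 lines: frfn rgs egw antus mggg terx rwnel gytkz lxsi debx qfwe adi udnss gnwrt tshq
Hunk 4: at line 5 remove [rwnel,gytkz] add [craot] -> 14 lines: frfn rgs egw antus mggg terx craot lxsi debx qfwe adi udnss gnwrt tshq
Hunk 5: at line 9 remove [adi] add [pgahp,qnd,kduw] -> 16 lines: frfn rgs egw antus mggg terx craot lxsi debx qfwe pgahp qnd kduw udnss gnwrt tshq
Hunk 6: at line 3 remove [mggg,terx,craot] add [rosnz] -> 14 lines: frfn rgs egw antus rosnz lxsi debx qfwe pgahp qnd kduw udnss gnwrt tshq

Answer: frfn
rgs
egw
antus
rosnz
lxsi
debx
qfwe
pgahp
qnd
kduw
udnss
gnwrt
tshq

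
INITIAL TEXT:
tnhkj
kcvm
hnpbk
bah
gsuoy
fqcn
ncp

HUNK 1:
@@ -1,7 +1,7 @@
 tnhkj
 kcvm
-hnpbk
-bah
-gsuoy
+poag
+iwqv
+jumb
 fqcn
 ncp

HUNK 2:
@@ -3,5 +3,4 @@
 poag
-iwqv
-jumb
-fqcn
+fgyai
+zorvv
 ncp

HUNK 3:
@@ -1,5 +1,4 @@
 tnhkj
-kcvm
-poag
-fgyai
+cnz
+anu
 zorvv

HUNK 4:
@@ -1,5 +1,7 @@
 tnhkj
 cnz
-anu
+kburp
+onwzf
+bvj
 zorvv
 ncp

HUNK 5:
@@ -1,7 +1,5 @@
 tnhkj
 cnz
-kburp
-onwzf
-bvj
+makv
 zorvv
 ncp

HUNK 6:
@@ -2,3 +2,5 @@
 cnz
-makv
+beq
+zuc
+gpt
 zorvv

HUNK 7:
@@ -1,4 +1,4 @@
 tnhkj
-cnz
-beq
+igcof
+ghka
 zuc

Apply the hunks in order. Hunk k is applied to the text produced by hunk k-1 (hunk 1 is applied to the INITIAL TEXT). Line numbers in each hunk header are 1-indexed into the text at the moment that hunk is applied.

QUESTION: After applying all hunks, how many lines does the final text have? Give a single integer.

Hunk 1: at line 1 remove [hnpbk,bah,gsuoy] add [poag,iwqv,jumb] -> 7 lines: tnhkj kcvm poag iwqv jumb fqcn ncp
Hunk 2: at line 3 remove [iwqv,jumb,fqcn] add [fgyai,zorvv] -> 6 lines: tnhkj kcvm poag fgyai zorvv ncp
Hunk 3: at line 1 remove [kcvm,poag,fgyai] add [cnz,anu] -> 5 lines: tnhkj cnz anu zorvv ncp
Hunk 4: at line 1 remove [anu] add [kburp,onwzf,bvj] -> 7 lines: tnhkj cnz kburp onwzf bvj zorvv ncp
Hunk 5: at line 1 remove [kburp,onwzf,bvj] add [makv] -> 5 lines: tnhkj cnz makv zorvv ncp
Hunk 6: at line 2 remove [makv] add [beq,zuc,gpt] -> 7 lines: tnhkj cnz beq zuc gpt zorvv ncp
Hunk 7: at line 1 remove [cnz,beq] add [igcof,ghka] -> 7 lines: tnhkj igcof ghka zuc gpt zorvv ncp
Final line count: 7

Answer: 7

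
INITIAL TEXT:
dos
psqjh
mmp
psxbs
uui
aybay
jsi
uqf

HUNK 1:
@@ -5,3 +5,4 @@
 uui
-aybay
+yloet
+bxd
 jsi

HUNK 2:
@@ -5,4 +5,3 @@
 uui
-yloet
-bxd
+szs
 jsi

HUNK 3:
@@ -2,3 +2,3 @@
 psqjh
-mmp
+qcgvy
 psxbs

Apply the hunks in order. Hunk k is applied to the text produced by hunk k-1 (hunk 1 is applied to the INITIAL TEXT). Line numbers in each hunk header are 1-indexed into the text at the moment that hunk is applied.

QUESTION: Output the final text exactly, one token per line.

Answer: dos
psqjh
qcgvy
psxbs
uui
szs
jsi
uqf

Derivation:
Hunk 1: at line 5 remove [aybay] add [yloet,bxd] -> 9 lines: dos psqjh mmp psxbs uui yloet bxd jsi uqf
Hunk 2: at line 5 remove [yloet,bxd] add [szs] -> 8 lines: dos psqjh mmp psxbs uui szs jsi uqf
Hunk 3: at line 2 remove [mmp] add [qcgvy] -> 8 lines: dos psqjh qcgvy psxbs uui szs jsi uqf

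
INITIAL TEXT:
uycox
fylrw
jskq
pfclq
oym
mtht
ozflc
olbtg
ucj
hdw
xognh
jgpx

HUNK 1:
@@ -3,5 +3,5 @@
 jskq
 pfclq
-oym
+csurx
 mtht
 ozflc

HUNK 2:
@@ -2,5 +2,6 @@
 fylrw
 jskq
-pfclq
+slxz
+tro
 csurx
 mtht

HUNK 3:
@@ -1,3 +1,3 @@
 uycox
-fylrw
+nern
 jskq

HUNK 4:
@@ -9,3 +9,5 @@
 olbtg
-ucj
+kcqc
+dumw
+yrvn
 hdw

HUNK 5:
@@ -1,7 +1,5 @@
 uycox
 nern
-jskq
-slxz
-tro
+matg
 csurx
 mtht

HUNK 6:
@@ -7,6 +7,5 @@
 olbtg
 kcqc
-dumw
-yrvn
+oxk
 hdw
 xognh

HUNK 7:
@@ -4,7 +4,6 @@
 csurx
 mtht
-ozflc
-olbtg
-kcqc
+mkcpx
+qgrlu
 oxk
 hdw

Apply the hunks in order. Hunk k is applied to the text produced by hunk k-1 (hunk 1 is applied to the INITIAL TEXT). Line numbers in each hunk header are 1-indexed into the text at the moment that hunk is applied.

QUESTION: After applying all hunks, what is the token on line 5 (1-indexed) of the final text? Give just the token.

Hunk 1: at line 3 remove [oym] add [csurx] -> 12 lines: uycox fylrw jskq pfclq csurx mtht ozflc olbtg ucj hdw xognh jgpx
Hunk 2: at line 2 remove [pfclq] add [slxz,tro] -> 13 lines: uycox fylrw jskq slxz tro csurx mtht ozflc olbtg ucj hdw xognh jgpx
Hunk 3: at line 1 remove [fylrw] add [nern] -> 13 lines: uycox nern jskq slxz tro csurx mtht ozflc olbtg ucj hdw xognh jgpx
Hunk 4: at line 9 remove [ucj] add [kcqc,dumw,yrvn] -> 15 lines: uycox nern jskq slxz tro csurx mtht ozflc olbtg kcqc dumw yrvn hdw xognh jgpx
Hunk 5: at line 1 remove [jskq,slxz,tro] add [matg] -> 13 lines: uycox nern matg csurx mtht ozflc olbtg kcqc dumw yrvn hdw xognh jgpx
Hunk 6: at line 7 remove [dumw,yrvn] add [oxk] -> 12 lines: uycox nern matg csurx mtht ozflc olbtg kcqc oxk hdw xognh jgpx
Hunk 7: at line 4 remove [ozflc,olbtg,kcqc] add [mkcpx,qgrlu] -> 11 lines: uycox nern matg csurx mtht mkcpx qgrlu oxk hdw xognh jgpx
Final line 5: mtht

Answer: mtht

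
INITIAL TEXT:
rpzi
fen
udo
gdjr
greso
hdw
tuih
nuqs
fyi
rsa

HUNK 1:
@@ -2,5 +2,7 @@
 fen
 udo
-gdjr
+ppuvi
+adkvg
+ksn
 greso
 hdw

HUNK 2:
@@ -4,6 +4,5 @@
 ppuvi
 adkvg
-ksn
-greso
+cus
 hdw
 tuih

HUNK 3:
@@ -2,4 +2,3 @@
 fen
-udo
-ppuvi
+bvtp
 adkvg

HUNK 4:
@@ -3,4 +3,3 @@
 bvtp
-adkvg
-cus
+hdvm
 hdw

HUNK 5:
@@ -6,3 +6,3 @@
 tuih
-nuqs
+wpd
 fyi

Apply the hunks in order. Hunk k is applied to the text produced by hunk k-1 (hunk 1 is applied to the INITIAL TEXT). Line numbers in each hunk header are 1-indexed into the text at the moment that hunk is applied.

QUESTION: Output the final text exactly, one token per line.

Hunk 1: at line 2 remove [gdjr] add [ppuvi,adkvg,ksn] -> 12 lines: rpzi fen udo ppuvi adkvg ksn greso hdw tuih nuqs fyi rsa
Hunk 2: at line 4 remove [ksn,greso] add [cus] -> 11 lines: rpzi fen udo ppuvi adkvg cus hdw tuih nuqs fyi rsa
Hunk 3: at line 2 remove [udo,ppuvi] add [bvtp] -> 10 lines: rpzi fen bvtp adkvg cus hdw tuih nuqs fyi rsa
Hunk 4: at line 3 remove [adkvg,cus] add [hdvm] -> 9 lines: rpzi fen bvtp hdvm hdw tuih nuqs fyi rsa
Hunk 5: at line 6 remove [nuqs] add [wpd] -> 9 lines: rpzi fen bvtp hdvm hdw tuih wpd fyi rsa

Answer: rpzi
fen
bvtp
hdvm
hdw
tuih
wpd
fyi
rsa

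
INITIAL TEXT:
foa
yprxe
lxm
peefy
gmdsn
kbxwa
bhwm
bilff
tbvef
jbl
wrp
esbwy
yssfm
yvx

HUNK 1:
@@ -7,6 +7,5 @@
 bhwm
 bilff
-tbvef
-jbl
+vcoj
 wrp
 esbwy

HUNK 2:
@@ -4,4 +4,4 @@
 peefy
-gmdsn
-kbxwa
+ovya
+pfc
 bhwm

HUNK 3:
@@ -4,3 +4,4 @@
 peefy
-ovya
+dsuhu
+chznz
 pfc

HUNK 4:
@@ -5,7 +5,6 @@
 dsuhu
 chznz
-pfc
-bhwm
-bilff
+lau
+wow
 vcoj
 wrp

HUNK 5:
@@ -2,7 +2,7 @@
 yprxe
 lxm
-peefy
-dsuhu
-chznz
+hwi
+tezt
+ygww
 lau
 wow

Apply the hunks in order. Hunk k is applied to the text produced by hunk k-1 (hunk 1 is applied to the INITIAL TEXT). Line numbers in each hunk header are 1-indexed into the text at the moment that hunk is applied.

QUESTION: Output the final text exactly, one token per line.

Hunk 1: at line 7 remove [tbvef,jbl] add [vcoj] -> 13 lines: foa yprxe lxm peefy gmdsn kbxwa bhwm bilff vcoj wrp esbwy yssfm yvx
Hunk 2: at line 4 remove [gmdsn,kbxwa] add [ovya,pfc] -> 13 lines: foa yprxe lxm peefy ovya pfc bhwm bilff vcoj wrp esbwy yssfm yvx
Hunk 3: at line 4 remove [ovya] add [dsuhu,chznz] -> 14 lines: foa yprxe lxm peefy dsuhu chznz pfc bhwm bilff vcoj wrp esbwy yssfm yvx
Hunk 4: at line 5 remove [pfc,bhwm,bilff] add [lau,wow] -> 13 lines: foa yprxe lxm peefy dsuhu chznz lau wow vcoj wrp esbwy yssfm yvx
Hunk 5: at line 2 remove [peefy,dsuhu,chznz] add [hwi,tezt,ygww] -> 13 lines: foa yprxe lxm hwi tezt ygww lau wow vcoj wrp esbwy yssfm yvx

Answer: foa
yprxe
lxm
hwi
tezt
ygww
lau
wow
vcoj
wrp
esbwy
yssfm
yvx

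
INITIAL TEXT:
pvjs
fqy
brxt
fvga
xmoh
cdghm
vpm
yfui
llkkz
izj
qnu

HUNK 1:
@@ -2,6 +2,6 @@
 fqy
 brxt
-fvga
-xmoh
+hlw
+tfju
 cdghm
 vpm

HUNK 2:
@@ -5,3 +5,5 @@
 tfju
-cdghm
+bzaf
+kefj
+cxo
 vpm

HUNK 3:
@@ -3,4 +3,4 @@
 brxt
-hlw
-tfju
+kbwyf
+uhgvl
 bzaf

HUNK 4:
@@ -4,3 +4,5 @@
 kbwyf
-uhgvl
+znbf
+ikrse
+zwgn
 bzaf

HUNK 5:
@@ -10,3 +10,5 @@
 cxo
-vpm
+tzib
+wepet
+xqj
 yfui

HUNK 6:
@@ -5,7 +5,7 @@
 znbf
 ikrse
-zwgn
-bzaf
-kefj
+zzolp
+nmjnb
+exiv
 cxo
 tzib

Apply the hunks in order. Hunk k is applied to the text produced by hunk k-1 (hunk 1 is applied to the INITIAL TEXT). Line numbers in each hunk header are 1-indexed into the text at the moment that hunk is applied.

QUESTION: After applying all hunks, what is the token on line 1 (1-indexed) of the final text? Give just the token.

Hunk 1: at line 2 remove [fvga,xmoh] add [hlw,tfju] -> 11 lines: pvjs fqy brxt hlw tfju cdghm vpm yfui llkkz izj qnu
Hunk 2: at line 5 remove [cdghm] add [bzaf,kefj,cxo] -> 13 lines: pvjs fqy brxt hlw tfju bzaf kefj cxo vpm yfui llkkz izj qnu
Hunk 3: at line 3 remove [hlw,tfju] add [kbwyf,uhgvl] -> 13 lines: pvjs fqy brxt kbwyf uhgvl bzaf kefj cxo vpm yfui llkkz izj qnu
Hunk 4: at line 4 remove [uhgvl] add [znbf,ikrse,zwgn] -> 15 lines: pvjs fqy brxt kbwyf znbf ikrse zwgn bzaf kefj cxo vpm yfui llkkz izj qnu
Hunk 5: at line 10 remove [vpm] add [tzib,wepet,xqj] -> 17 lines: pvjs fqy brxt kbwyf znbf ikrse zwgn bzaf kefj cxo tzib wepet xqj yfui llkkz izj qnu
Hunk 6: at line 5 remove [zwgn,bzaf,kefj] add [zzolp,nmjnb,exiv] -> 17 lines: pvjs fqy brxt kbwyf znbf ikrse zzolp nmjnb exiv cxo tzib wepet xqj yfui llkkz izj qnu
Final line 1: pvjs

Answer: pvjs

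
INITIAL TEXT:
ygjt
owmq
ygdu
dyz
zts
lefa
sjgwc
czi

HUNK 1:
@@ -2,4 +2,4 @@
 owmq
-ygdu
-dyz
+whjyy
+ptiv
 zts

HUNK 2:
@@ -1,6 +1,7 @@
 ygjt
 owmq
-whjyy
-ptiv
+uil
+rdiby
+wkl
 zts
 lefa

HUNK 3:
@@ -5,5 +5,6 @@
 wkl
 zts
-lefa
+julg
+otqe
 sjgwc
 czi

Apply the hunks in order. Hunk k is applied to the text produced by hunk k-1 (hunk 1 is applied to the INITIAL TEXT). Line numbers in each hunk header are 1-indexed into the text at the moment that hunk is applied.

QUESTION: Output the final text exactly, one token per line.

Answer: ygjt
owmq
uil
rdiby
wkl
zts
julg
otqe
sjgwc
czi

Derivation:
Hunk 1: at line 2 remove [ygdu,dyz] add [whjyy,ptiv] -> 8 lines: ygjt owmq whjyy ptiv zts lefa sjgwc czi
Hunk 2: at line 1 remove [whjyy,ptiv] add [uil,rdiby,wkl] -> 9 lines: ygjt owmq uil rdiby wkl zts lefa sjgwc czi
Hunk 3: at line 5 remove [lefa] add [julg,otqe] -> 10 lines: ygjt owmq uil rdiby wkl zts julg otqe sjgwc czi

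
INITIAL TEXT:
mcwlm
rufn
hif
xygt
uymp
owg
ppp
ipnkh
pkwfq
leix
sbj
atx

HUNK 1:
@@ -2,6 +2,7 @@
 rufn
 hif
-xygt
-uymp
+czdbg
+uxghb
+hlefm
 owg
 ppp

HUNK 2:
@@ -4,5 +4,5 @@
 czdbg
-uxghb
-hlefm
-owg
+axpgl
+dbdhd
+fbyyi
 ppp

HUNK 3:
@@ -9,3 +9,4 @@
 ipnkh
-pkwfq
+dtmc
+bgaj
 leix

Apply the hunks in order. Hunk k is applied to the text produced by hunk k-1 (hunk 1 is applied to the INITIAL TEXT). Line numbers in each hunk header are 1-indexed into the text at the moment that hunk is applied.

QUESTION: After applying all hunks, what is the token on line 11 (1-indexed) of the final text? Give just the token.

Answer: bgaj

Derivation:
Hunk 1: at line 2 remove [xygt,uymp] add [czdbg,uxghb,hlefm] -> 13 lines: mcwlm rufn hif czdbg uxghb hlefm owg ppp ipnkh pkwfq leix sbj atx
Hunk 2: at line 4 remove [uxghb,hlefm,owg] add [axpgl,dbdhd,fbyyi] -> 13 lines: mcwlm rufn hif czdbg axpgl dbdhd fbyyi ppp ipnkh pkwfq leix sbj atx
Hunk 3: at line 9 remove [pkwfq] add [dtmc,bgaj] -> 14 lines: mcwlm rufn hif czdbg axpgl dbdhd fbyyi ppp ipnkh dtmc bgaj leix sbj atx
Final line 11: bgaj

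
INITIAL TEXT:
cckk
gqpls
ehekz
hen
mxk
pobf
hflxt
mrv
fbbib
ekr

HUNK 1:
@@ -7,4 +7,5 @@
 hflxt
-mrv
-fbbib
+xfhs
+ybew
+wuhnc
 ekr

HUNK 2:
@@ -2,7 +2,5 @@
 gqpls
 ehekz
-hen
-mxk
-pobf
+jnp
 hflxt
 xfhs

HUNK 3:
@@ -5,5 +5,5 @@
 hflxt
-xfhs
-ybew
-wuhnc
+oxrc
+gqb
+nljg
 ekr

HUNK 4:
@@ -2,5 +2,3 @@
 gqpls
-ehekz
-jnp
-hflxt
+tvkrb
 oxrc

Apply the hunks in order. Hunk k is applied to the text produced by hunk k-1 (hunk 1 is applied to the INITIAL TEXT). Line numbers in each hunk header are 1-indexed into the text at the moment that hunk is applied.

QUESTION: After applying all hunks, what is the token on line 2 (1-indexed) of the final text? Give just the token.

Hunk 1: at line 7 remove [mrv,fbbib] add [xfhs,ybew,wuhnc] -> 11 lines: cckk gqpls ehekz hen mxk pobf hflxt xfhs ybew wuhnc ekr
Hunk 2: at line 2 remove [hen,mxk,pobf] add [jnp] -> 9 lines: cckk gqpls ehekz jnp hflxt xfhs ybew wuhnc ekr
Hunk 3: at line 5 remove [xfhs,ybew,wuhnc] add [oxrc,gqb,nljg] -> 9 lines: cckk gqpls ehekz jnp hflxt oxrc gqb nljg ekr
Hunk 4: at line 2 remove [ehekz,jnp,hflxt] add [tvkrb] -> 7 lines: cckk gqpls tvkrb oxrc gqb nljg ekr
Final line 2: gqpls

Answer: gqpls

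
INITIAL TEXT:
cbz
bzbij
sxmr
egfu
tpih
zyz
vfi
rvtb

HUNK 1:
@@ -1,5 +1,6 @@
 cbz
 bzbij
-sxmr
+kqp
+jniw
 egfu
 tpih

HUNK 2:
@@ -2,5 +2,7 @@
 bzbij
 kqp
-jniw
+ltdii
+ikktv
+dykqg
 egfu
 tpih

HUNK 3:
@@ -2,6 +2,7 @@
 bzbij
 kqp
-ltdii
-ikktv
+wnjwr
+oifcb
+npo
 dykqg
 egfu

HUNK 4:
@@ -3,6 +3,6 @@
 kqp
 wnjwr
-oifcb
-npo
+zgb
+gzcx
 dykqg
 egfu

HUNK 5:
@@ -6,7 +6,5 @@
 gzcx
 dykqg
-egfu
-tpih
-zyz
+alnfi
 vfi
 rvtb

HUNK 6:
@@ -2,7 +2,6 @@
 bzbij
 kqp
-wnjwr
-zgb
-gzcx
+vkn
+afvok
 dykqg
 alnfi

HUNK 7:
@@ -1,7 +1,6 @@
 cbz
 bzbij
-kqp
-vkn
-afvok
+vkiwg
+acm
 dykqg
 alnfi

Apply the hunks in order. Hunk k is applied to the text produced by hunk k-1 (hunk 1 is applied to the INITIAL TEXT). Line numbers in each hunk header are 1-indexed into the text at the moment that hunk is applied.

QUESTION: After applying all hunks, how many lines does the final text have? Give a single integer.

Answer: 8

Derivation:
Hunk 1: at line 1 remove [sxmr] add [kqp,jniw] -> 9 lines: cbz bzbij kqp jniw egfu tpih zyz vfi rvtb
Hunk 2: at line 2 remove [jniw] add [ltdii,ikktv,dykqg] -> 11 lines: cbz bzbij kqp ltdii ikktv dykqg egfu tpih zyz vfi rvtb
Hunk 3: at line 2 remove [ltdii,ikktv] add [wnjwr,oifcb,npo] -> 12 lines: cbz bzbij kqp wnjwr oifcb npo dykqg egfu tpih zyz vfi rvtb
Hunk 4: at line 3 remove [oifcb,npo] add [zgb,gzcx] -> 12 lines: cbz bzbij kqp wnjwr zgb gzcx dykqg egfu tpih zyz vfi rvtb
Hunk 5: at line 6 remove [egfu,tpih,zyz] add [alnfi] -> 10 lines: cbz bzbij kqp wnjwr zgb gzcx dykqg alnfi vfi rvtb
Hunk 6: at line 2 remove [wnjwr,zgb,gzcx] add [vkn,afvok] -> 9 lines: cbz bzbij kqp vkn afvok dykqg alnfi vfi rvtb
Hunk 7: at line 1 remove [kqp,vkn,afvok] add [vkiwg,acm] -> 8 lines: cbz bzbij vkiwg acm dykqg alnfi vfi rvtb
Final line count: 8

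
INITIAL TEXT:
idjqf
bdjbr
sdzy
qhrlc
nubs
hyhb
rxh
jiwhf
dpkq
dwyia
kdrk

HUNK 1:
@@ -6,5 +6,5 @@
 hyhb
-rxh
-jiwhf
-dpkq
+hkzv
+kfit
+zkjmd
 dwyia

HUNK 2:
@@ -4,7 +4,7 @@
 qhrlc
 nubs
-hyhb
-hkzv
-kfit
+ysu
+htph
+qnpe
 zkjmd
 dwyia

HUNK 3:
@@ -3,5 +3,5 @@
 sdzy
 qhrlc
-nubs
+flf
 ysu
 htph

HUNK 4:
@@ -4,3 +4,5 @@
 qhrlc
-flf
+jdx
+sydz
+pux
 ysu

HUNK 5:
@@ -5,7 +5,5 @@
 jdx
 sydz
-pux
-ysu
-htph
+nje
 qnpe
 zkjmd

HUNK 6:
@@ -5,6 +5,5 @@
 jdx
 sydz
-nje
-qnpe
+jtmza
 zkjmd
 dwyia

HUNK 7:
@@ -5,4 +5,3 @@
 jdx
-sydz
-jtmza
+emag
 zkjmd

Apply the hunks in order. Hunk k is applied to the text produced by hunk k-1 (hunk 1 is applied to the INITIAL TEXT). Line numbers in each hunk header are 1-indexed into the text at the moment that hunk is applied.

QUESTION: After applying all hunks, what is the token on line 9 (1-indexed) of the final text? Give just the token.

Answer: kdrk

Derivation:
Hunk 1: at line 6 remove [rxh,jiwhf,dpkq] add [hkzv,kfit,zkjmd] -> 11 lines: idjqf bdjbr sdzy qhrlc nubs hyhb hkzv kfit zkjmd dwyia kdrk
Hunk 2: at line 4 remove [hyhb,hkzv,kfit] add [ysu,htph,qnpe] -> 11 lines: idjqf bdjbr sdzy qhrlc nubs ysu htph qnpe zkjmd dwyia kdrk
Hunk 3: at line 3 remove [nubs] add [flf] -> 11 lines: idjqf bdjbr sdzy qhrlc flf ysu htph qnpe zkjmd dwyia kdrk
Hunk 4: at line 4 remove [flf] add [jdx,sydz,pux] -> 13 lines: idjqf bdjbr sdzy qhrlc jdx sydz pux ysu htph qnpe zkjmd dwyia kdrk
Hunk 5: at line 5 remove [pux,ysu,htph] add [nje] -> 11 lines: idjqf bdjbr sdzy qhrlc jdx sydz nje qnpe zkjmd dwyia kdrk
Hunk 6: at line 5 remove [nje,qnpe] add [jtmza] -> 10 lines: idjqf bdjbr sdzy qhrlc jdx sydz jtmza zkjmd dwyia kdrk
Hunk 7: at line 5 remove [sydz,jtmza] add [emag] -> 9 lines: idjqf bdjbr sdzy qhrlc jdx emag zkjmd dwyia kdrk
Final line 9: kdrk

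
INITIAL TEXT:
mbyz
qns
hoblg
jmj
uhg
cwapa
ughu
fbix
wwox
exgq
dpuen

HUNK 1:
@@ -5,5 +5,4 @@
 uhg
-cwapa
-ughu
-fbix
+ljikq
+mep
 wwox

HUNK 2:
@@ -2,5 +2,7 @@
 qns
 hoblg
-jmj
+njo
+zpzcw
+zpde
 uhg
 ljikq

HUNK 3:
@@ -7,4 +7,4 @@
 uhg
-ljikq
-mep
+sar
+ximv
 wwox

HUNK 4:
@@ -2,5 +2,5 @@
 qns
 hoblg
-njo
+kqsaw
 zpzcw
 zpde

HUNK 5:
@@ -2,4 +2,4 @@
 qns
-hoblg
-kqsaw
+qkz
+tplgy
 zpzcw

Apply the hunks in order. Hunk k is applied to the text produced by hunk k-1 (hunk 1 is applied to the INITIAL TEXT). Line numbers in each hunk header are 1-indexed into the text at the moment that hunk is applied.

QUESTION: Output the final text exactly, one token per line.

Hunk 1: at line 5 remove [cwapa,ughu,fbix] add [ljikq,mep] -> 10 lines: mbyz qns hoblg jmj uhg ljikq mep wwox exgq dpuen
Hunk 2: at line 2 remove [jmj] add [njo,zpzcw,zpde] -> 12 lines: mbyz qns hoblg njo zpzcw zpde uhg ljikq mep wwox exgq dpuen
Hunk 3: at line 7 remove [ljikq,mep] add [sar,ximv] -> 12 lines: mbyz qns hoblg njo zpzcw zpde uhg sar ximv wwox exgq dpuen
Hunk 4: at line 2 remove [njo] add [kqsaw] -> 12 lines: mbyz qns hoblg kqsaw zpzcw zpde uhg sar ximv wwox exgq dpuen
Hunk 5: at line 2 remove [hoblg,kqsaw] add [qkz,tplgy] -> 12 lines: mbyz qns qkz tplgy zpzcw zpde uhg sar ximv wwox exgq dpuen

Answer: mbyz
qns
qkz
tplgy
zpzcw
zpde
uhg
sar
ximv
wwox
exgq
dpuen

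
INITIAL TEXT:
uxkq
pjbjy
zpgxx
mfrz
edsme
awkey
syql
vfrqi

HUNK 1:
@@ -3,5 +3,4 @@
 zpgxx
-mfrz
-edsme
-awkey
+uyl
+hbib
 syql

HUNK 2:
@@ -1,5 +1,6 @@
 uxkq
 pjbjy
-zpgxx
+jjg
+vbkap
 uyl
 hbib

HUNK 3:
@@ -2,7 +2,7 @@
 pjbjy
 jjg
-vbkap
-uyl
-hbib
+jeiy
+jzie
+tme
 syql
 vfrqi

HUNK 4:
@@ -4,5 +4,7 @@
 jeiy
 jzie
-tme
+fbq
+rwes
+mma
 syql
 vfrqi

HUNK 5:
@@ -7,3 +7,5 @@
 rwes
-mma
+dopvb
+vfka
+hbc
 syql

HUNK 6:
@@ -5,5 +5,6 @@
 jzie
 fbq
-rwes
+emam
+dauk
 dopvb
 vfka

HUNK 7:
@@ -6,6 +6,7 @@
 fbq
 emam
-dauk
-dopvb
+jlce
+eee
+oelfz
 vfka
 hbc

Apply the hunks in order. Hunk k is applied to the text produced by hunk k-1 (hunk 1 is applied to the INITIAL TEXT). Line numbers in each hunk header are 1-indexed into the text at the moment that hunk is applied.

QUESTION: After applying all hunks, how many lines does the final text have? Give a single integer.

Answer: 14

Derivation:
Hunk 1: at line 3 remove [mfrz,edsme,awkey] add [uyl,hbib] -> 7 lines: uxkq pjbjy zpgxx uyl hbib syql vfrqi
Hunk 2: at line 1 remove [zpgxx] add [jjg,vbkap] -> 8 lines: uxkq pjbjy jjg vbkap uyl hbib syql vfrqi
Hunk 3: at line 2 remove [vbkap,uyl,hbib] add [jeiy,jzie,tme] -> 8 lines: uxkq pjbjy jjg jeiy jzie tme syql vfrqi
Hunk 4: at line 4 remove [tme] add [fbq,rwes,mma] -> 10 lines: uxkq pjbjy jjg jeiy jzie fbq rwes mma syql vfrqi
Hunk 5: at line 7 remove [mma] add [dopvb,vfka,hbc] -> 12 lines: uxkq pjbjy jjg jeiy jzie fbq rwes dopvb vfka hbc syql vfrqi
Hunk 6: at line 5 remove [rwes] add [emam,dauk] -> 13 lines: uxkq pjbjy jjg jeiy jzie fbq emam dauk dopvb vfka hbc syql vfrqi
Hunk 7: at line 6 remove [dauk,dopvb] add [jlce,eee,oelfz] -> 14 lines: uxkq pjbjy jjg jeiy jzie fbq emam jlce eee oelfz vfka hbc syql vfrqi
Final line count: 14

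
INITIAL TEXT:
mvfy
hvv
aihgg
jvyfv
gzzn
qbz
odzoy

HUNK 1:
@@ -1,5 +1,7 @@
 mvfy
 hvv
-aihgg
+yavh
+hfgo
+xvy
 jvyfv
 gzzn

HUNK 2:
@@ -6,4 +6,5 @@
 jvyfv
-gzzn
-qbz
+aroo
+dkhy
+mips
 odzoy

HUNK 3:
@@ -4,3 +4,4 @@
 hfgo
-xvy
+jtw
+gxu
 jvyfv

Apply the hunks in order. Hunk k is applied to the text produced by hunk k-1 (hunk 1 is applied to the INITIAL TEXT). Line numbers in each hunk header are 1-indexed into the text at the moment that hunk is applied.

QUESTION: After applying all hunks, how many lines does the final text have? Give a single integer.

Hunk 1: at line 1 remove [aihgg] add [yavh,hfgo,xvy] -> 9 lines: mvfy hvv yavh hfgo xvy jvyfv gzzn qbz odzoy
Hunk 2: at line 6 remove [gzzn,qbz] add [aroo,dkhy,mips] -> 10 lines: mvfy hvv yavh hfgo xvy jvyfv aroo dkhy mips odzoy
Hunk 3: at line 4 remove [xvy] add [jtw,gxu] -> 11 lines: mvfy hvv yavh hfgo jtw gxu jvyfv aroo dkhy mips odzoy
Final line count: 11

Answer: 11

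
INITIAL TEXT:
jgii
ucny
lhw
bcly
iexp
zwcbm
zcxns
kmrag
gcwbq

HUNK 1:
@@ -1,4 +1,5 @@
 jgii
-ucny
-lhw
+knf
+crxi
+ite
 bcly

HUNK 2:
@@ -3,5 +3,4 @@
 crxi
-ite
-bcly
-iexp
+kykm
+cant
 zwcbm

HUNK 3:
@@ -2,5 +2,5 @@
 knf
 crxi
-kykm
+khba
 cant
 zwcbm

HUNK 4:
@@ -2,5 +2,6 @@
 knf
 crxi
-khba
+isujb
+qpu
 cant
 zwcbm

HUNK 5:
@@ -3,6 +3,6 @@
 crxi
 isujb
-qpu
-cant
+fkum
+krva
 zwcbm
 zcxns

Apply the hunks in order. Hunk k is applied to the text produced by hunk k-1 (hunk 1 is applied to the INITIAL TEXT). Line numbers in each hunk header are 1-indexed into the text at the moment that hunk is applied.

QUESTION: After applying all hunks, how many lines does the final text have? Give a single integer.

Hunk 1: at line 1 remove [ucny,lhw] add [knf,crxi,ite] -> 10 lines: jgii knf crxi ite bcly iexp zwcbm zcxns kmrag gcwbq
Hunk 2: at line 3 remove [ite,bcly,iexp] add [kykm,cant] -> 9 lines: jgii knf crxi kykm cant zwcbm zcxns kmrag gcwbq
Hunk 3: at line 2 remove [kykm] add [khba] -> 9 lines: jgii knf crxi khba cant zwcbm zcxns kmrag gcwbq
Hunk 4: at line 2 remove [khba] add [isujb,qpu] -> 10 lines: jgii knf crxi isujb qpu cant zwcbm zcxns kmrag gcwbq
Hunk 5: at line 3 remove [qpu,cant] add [fkum,krva] -> 10 lines: jgii knf crxi isujb fkum krva zwcbm zcxns kmrag gcwbq
Final line count: 10

Answer: 10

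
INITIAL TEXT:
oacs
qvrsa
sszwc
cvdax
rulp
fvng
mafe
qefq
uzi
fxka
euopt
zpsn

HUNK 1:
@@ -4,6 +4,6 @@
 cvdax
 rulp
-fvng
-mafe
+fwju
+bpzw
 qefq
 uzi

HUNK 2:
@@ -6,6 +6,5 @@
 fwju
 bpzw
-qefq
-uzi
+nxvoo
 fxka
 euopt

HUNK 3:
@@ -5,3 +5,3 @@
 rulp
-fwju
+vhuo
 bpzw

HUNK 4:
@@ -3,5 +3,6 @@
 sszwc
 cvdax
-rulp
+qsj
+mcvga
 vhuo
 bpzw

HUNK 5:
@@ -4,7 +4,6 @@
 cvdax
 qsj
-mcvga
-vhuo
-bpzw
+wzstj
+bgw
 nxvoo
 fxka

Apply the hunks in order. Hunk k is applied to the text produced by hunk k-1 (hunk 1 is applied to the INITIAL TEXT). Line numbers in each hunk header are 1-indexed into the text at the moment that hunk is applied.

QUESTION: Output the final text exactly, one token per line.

Hunk 1: at line 4 remove [fvng,mafe] add [fwju,bpzw] -> 12 lines: oacs qvrsa sszwc cvdax rulp fwju bpzw qefq uzi fxka euopt zpsn
Hunk 2: at line 6 remove [qefq,uzi] add [nxvoo] -> 11 lines: oacs qvrsa sszwc cvdax rulp fwju bpzw nxvoo fxka euopt zpsn
Hunk 3: at line 5 remove [fwju] add [vhuo] -> 11 lines: oacs qvrsa sszwc cvdax rulp vhuo bpzw nxvoo fxka euopt zpsn
Hunk 4: at line 3 remove [rulp] add [qsj,mcvga] -> 12 lines: oacs qvrsa sszwc cvdax qsj mcvga vhuo bpzw nxvoo fxka euopt zpsn
Hunk 5: at line 4 remove [mcvga,vhuo,bpzw] add [wzstj,bgw] -> 11 lines: oacs qvrsa sszwc cvdax qsj wzstj bgw nxvoo fxka euopt zpsn

Answer: oacs
qvrsa
sszwc
cvdax
qsj
wzstj
bgw
nxvoo
fxka
euopt
zpsn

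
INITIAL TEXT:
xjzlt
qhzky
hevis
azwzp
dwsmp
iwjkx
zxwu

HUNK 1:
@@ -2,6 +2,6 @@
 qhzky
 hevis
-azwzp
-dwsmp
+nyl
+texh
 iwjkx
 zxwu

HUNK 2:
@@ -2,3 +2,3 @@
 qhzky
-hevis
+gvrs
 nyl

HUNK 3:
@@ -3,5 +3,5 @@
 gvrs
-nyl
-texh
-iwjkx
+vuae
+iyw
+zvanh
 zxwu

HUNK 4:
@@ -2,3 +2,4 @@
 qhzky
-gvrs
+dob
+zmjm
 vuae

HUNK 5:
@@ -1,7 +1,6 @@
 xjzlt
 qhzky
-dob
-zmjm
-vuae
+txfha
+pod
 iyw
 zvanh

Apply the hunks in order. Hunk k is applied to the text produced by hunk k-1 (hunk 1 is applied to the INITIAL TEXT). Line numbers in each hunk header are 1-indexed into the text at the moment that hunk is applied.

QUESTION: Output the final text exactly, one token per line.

Answer: xjzlt
qhzky
txfha
pod
iyw
zvanh
zxwu

Derivation:
Hunk 1: at line 2 remove [azwzp,dwsmp] add [nyl,texh] -> 7 lines: xjzlt qhzky hevis nyl texh iwjkx zxwu
Hunk 2: at line 2 remove [hevis] add [gvrs] -> 7 lines: xjzlt qhzky gvrs nyl texh iwjkx zxwu
Hunk 3: at line 3 remove [nyl,texh,iwjkx] add [vuae,iyw,zvanh] -> 7 lines: xjzlt qhzky gvrs vuae iyw zvanh zxwu
Hunk 4: at line 2 remove [gvrs] add [dob,zmjm] -> 8 lines: xjzlt qhzky dob zmjm vuae iyw zvanh zxwu
Hunk 5: at line 1 remove [dob,zmjm,vuae] add [txfha,pod] -> 7 lines: xjzlt qhzky txfha pod iyw zvanh zxwu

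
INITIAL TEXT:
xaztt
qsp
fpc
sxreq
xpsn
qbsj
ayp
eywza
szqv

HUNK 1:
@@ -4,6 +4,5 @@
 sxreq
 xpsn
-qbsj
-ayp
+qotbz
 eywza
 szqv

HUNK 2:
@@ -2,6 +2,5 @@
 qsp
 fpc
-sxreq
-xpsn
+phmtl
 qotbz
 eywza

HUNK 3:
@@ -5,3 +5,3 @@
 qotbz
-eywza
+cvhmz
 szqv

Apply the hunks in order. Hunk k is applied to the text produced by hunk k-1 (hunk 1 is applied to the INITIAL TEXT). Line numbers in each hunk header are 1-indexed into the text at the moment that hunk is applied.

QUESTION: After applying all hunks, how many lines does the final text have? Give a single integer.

Answer: 7

Derivation:
Hunk 1: at line 4 remove [qbsj,ayp] add [qotbz] -> 8 lines: xaztt qsp fpc sxreq xpsn qotbz eywza szqv
Hunk 2: at line 2 remove [sxreq,xpsn] add [phmtl] -> 7 lines: xaztt qsp fpc phmtl qotbz eywza szqv
Hunk 3: at line 5 remove [eywza] add [cvhmz] -> 7 lines: xaztt qsp fpc phmtl qotbz cvhmz szqv
Final line count: 7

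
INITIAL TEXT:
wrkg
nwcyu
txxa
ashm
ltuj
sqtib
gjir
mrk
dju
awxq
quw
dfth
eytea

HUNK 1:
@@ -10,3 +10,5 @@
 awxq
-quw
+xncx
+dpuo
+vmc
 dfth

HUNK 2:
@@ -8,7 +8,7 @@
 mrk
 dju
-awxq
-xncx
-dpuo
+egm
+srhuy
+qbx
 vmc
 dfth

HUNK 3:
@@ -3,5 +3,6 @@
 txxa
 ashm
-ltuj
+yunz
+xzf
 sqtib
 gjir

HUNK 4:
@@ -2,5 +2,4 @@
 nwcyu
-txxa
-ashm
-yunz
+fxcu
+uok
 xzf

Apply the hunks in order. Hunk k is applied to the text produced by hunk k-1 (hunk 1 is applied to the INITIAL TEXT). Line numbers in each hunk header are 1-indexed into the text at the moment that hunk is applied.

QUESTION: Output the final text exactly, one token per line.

Hunk 1: at line 10 remove [quw] add [xncx,dpuo,vmc] -> 15 lines: wrkg nwcyu txxa ashm ltuj sqtib gjir mrk dju awxq xncx dpuo vmc dfth eytea
Hunk 2: at line 8 remove [awxq,xncx,dpuo] add [egm,srhuy,qbx] -> 15 lines: wrkg nwcyu txxa ashm ltuj sqtib gjir mrk dju egm srhuy qbx vmc dfth eytea
Hunk 3: at line 3 remove [ltuj] add [yunz,xzf] -> 16 lines: wrkg nwcyu txxa ashm yunz xzf sqtib gjir mrk dju egm srhuy qbx vmc dfth eytea
Hunk 4: at line 2 remove [txxa,ashm,yunz] add [fxcu,uok] -> 15 lines: wrkg nwcyu fxcu uok xzf sqtib gjir mrk dju egm srhuy qbx vmc dfth eytea

Answer: wrkg
nwcyu
fxcu
uok
xzf
sqtib
gjir
mrk
dju
egm
srhuy
qbx
vmc
dfth
eytea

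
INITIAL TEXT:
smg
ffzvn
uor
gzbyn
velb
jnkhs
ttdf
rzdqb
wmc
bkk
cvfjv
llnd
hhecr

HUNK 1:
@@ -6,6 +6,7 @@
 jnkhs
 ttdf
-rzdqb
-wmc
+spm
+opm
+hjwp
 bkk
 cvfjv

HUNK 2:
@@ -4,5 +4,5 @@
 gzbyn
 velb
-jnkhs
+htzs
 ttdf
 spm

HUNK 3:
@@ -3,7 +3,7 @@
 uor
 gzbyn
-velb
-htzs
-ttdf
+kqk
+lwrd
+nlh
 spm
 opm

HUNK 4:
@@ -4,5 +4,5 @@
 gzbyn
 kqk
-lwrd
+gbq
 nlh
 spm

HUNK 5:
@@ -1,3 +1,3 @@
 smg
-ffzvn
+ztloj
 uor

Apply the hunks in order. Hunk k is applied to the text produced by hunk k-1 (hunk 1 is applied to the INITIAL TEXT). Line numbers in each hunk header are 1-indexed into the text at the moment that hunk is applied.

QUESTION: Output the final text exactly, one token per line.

Hunk 1: at line 6 remove [rzdqb,wmc] add [spm,opm,hjwp] -> 14 lines: smg ffzvn uor gzbyn velb jnkhs ttdf spm opm hjwp bkk cvfjv llnd hhecr
Hunk 2: at line 4 remove [jnkhs] add [htzs] -> 14 lines: smg ffzvn uor gzbyn velb htzs ttdf spm opm hjwp bkk cvfjv llnd hhecr
Hunk 3: at line 3 remove [velb,htzs,ttdf] add [kqk,lwrd,nlh] -> 14 lines: smg ffzvn uor gzbyn kqk lwrd nlh spm opm hjwp bkk cvfjv llnd hhecr
Hunk 4: at line 4 remove [lwrd] add [gbq] -> 14 lines: smg ffzvn uor gzbyn kqk gbq nlh spm opm hjwp bkk cvfjv llnd hhecr
Hunk 5: at line 1 remove [ffzvn] add [ztloj] -> 14 lines: smg ztloj uor gzbyn kqk gbq nlh spm opm hjwp bkk cvfjv llnd hhecr

Answer: smg
ztloj
uor
gzbyn
kqk
gbq
nlh
spm
opm
hjwp
bkk
cvfjv
llnd
hhecr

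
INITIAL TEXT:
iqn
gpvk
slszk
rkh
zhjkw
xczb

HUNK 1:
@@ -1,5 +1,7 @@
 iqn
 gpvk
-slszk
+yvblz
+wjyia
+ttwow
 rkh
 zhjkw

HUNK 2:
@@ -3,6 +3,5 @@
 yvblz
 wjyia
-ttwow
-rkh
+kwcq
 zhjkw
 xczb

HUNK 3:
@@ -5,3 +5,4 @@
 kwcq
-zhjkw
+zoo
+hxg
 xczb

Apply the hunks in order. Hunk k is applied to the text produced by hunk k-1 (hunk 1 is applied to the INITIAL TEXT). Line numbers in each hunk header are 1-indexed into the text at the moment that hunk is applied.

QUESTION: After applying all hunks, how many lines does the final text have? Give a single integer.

Hunk 1: at line 1 remove [slszk] add [yvblz,wjyia,ttwow] -> 8 lines: iqn gpvk yvblz wjyia ttwow rkh zhjkw xczb
Hunk 2: at line 3 remove [ttwow,rkh] add [kwcq] -> 7 lines: iqn gpvk yvblz wjyia kwcq zhjkw xczb
Hunk 3: at line 5 remove [zhjkw] add [zoo,hxg] -> 8 lines: iqn gpvk yvblz wjyia kwcq zoo hxg xczb
Final line count: 8

Answer: 8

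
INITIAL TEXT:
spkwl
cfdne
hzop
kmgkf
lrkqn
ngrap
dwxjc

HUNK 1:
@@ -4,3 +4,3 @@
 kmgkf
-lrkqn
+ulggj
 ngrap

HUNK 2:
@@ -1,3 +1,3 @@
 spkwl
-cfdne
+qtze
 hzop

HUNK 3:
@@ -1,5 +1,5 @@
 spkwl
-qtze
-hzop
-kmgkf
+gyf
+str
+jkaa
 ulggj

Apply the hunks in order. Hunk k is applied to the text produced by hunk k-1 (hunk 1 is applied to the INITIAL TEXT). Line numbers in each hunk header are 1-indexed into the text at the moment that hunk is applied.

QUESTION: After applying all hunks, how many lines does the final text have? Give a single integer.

Hunk 1: at line 4 remove [lrkqn] add [ulggj] -> 7 lines: spkwl cfdne hzop kmgkf ulggj ngrap dwxjc
Hunk 2: at line 1 remove [cfdne] add [qtze] -> 7 lines: spkwl qtze hzop kmgkf ulggj ngrap dwxjc
Hunk 3: at line 1 remove [qtze,hzop,kmgkf] add [gyf,str,jkaa] -> 7 lines: spkwl gyf str jkaa ulggj ngrap dwxjc
Final line count: 7

Answer: 7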